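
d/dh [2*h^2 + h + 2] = 4*h + 1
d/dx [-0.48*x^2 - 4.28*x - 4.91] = -0.96*x - 4.28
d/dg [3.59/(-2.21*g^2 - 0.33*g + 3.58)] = (15.8678*g + 1.1847)/(2.21*g^2 + 0.33*g - 3.58)^2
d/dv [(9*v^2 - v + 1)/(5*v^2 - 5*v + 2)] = (-40*v^2 + 26*v + 3)/(25*v^4 - 50*v^3 + 45*v^2 - 20*v + 4)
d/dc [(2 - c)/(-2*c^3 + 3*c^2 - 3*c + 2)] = (-4*c^3 + 15*c^2 - 12*c + 4)/(4*c^6 - 12*c^5 + 21*c^4 - 26*c^3 + 21*c^2 - 12*c + 4)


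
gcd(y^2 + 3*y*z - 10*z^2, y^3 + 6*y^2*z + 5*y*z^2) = y + 5*z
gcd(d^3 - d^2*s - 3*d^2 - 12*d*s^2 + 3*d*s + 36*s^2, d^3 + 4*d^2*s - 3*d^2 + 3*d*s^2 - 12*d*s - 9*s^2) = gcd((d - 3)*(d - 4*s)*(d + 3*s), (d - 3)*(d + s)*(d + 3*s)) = d^2 + 3*d*s - 3*d - 9*s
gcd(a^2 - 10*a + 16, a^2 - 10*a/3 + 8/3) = a - 2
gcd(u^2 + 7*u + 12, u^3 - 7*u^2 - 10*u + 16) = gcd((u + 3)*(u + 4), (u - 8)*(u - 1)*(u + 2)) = 1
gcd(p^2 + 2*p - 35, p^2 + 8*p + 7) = p + 7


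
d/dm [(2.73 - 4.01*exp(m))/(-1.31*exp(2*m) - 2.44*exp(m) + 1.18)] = (-5.2531*exp(2*m) + 7.1526*exp(m) + 1.9294)*exp(m)/(1.7161*exp(4*m) + 6.3928*exp(3*m) + 2.862*exp(2*m) - 5.7584*exp(m) + 1.3924)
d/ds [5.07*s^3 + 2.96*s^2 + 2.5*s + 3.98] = 15.21*s^2 + 5.92*s + 2.5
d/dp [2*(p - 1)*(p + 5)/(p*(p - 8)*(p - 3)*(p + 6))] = 2*(-2*p^5 - 7*p^4 + 60*p^3 + 237*p^2 - 420*p + 720)/(p^2*(p^6 - 10*p^5 - 59*p^4 + 708*p^3 + 324*p^2 - 12096*p + 20736))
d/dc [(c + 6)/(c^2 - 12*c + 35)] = (c^2 - 12*c - 2*(c - 6)*(c + 6) + 35)/(c^2 - 12*c + 35)^2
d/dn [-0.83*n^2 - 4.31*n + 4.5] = -1.66*n - 4.31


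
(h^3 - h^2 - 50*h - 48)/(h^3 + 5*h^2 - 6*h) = (h^2 - 7*h - 8)/(h*(h - 1))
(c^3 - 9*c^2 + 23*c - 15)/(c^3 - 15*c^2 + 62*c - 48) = (c^2 - 8*c + 15)/(c^2 - 14*c + 48)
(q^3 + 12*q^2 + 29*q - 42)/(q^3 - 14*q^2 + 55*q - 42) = (q^2 + 13*q + 42)/(q^2 - 13*q + 42)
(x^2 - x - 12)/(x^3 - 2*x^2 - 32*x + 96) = (x + 3)/(x^2 + 2*x - 24)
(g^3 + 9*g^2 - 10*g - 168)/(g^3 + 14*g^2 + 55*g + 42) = (g - 4)/(g + 1)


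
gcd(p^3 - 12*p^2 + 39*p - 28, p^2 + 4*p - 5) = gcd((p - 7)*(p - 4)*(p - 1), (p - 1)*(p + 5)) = p - 1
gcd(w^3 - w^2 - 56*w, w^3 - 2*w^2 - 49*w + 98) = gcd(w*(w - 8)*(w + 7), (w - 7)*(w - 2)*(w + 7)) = w + 7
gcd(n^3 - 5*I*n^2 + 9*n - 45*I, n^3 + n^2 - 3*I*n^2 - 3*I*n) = n - 3*I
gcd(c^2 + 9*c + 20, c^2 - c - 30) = c + 5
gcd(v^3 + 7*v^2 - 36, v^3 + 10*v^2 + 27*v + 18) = v^2 + 9*v + 18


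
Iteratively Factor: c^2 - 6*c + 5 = (c - 1)*(c - 5)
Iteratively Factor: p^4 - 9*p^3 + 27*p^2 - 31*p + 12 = (p - 4)*(p^3 - 5*p^2 + 7*p - 3) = (p - 4)*(p - 1)*(p^2 - 4*p + 3) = (p - 4)*(p - 1)^2*(p - 3)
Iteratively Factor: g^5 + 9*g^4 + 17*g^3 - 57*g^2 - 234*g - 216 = (g + 3)*(g^4 + 6*g^3 - g^2 - 54*g - 72) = (g + 2)*(g + 3)*(g^3 + 4*g^2 - 9*g - 36) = (g + 2)*(g + 3)^2*(g^2 + g - 12) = (g + 2)*(g + 3)^2*(g + 4)*(g - 3)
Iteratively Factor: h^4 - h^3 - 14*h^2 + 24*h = (h - 3)*(h^3 + 2*h^2 - 8*h) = h*(h - 3)*(h^2 + 2*h - 8) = h*(h - 3)*(h - 2)*(h + 4)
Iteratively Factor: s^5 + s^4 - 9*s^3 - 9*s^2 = (s + 3)*(s^4 - 2*s^3 - 3*s^2) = (s - 3)*(s + 3)*(s^3 + s^2) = (s - 3)*(s + 1)*(s + 3)*(s^2) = s*(s - 3)*(s + 1)*(s + 3)*(s)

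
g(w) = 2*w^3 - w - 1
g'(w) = 6*w^2 - 1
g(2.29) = 20.73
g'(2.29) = 30.46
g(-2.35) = -24.61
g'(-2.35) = 32.14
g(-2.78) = -41.19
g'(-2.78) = 45.37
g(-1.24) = -3.57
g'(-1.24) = 8.23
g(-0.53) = -0.77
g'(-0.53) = 0.69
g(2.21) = 18.38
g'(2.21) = 28.30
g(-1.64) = -8.18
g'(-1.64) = 15.14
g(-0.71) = -1.01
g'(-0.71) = 2.02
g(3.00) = 50.00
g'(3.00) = 53.00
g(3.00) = 50.00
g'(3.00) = 53.00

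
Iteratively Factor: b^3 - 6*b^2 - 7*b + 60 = (b - 5)*(b^2 - b - 12) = (b - 5)*(b - 4)*(b + 3)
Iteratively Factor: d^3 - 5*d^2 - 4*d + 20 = (d + 2)*(d^2 - 7*d + 10) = (d - 2)*(d + 2)*(d - 5)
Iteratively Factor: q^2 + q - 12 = (q - 3)*(q + 4)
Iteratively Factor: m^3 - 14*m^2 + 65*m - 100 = (m - 5)*(m^2 - 9*m + 20) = (m - 5)*(m - 4)*(m - 5)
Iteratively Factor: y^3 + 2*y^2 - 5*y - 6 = (y - 2)*(y^2 + 4*y + 3) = (y - 2)*(y + 3)*(y + 1)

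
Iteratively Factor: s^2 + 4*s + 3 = (s + 3)*(s + 1)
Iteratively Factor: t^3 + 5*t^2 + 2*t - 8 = (t + 2)*(t^2 + 3*t - 4) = (t + 2)*(t + 4)*(t - 1)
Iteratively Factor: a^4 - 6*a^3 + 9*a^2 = (a)*(a^3 - 6*a^2 + 9*a) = a^2*(a^2 - 6*a + 9) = a^2*(a - 3)*(a - 3)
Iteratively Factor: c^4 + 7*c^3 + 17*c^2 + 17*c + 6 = (c + 2)*(c^3 + 5*c^2 + 7*c + 3) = (c + 1)*(c + 2)*(c^2 + 4*c + 3) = (c + 1)*(c + 2)*(c + 3)*(c + 1)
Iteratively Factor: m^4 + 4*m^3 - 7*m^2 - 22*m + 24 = (m - 1)*(m^3 + 5*m^2 - 2*m - 24) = (m - 1)*(m + 3)*(m^2 + 2*m - 8) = (m - 1)*(m + 3)*(m + 4)*(m - 2)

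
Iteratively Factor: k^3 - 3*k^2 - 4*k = (k - 4)*(k^2 + k) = (k - 4)*(k + 1)*(k)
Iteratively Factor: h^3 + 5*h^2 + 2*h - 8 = (h - 1)*(h^2 + 6*h + 8) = (h - 1)*(h + 2)*(h + 4)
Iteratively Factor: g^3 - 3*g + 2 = (g - 1)*(g^2 + g - 2) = (g - 1)^2*(g + 2)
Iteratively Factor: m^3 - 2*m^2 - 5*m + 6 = (m - 3)*(m^2 + m - 2) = (m - 3)*(m + 2)*(m - 1)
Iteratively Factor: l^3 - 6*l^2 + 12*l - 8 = (l - 2)*(l^2 - 4*l + 4) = (l - 2)^2*(l - 2)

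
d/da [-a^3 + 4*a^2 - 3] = a*(8 - 3*a)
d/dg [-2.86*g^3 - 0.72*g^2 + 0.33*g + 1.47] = -8.58*g^2 - 1.44*g + 0.33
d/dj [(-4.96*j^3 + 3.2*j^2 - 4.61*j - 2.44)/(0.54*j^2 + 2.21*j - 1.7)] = (-2.6784*j^4 - 21.9232*j^3 + 34.8574*j^2 - 8.2448*j + 13.2294)/(0.2916*j^4 + 2.3868*j^3 + 3.0481*j^2 - 7.514*j + 2.89)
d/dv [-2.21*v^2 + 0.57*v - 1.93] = 0.57 - 4.42*v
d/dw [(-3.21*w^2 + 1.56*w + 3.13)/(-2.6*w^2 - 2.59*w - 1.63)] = (12.3699*w^2 + 26.7406*w + 5.5639)/(6.76*w^4 + 13.468*w^3 + 15.1841*w^2 + 8.4434*w + 2.6569)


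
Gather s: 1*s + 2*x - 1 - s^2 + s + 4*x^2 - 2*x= -s^2 + 2*s + 4*x^2 - 1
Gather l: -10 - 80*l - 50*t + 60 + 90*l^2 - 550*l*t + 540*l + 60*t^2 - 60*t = 90*l^2 + l*(460 - 550*t) + 60*t^2 - 110*t + 50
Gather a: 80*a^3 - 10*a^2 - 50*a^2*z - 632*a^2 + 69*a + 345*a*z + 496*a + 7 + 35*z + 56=80*a^3 + a^2*(-50*z - 642) + a*(345*z + 565) + 35*z + 63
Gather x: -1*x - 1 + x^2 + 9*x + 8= x^2 + 8*x + 7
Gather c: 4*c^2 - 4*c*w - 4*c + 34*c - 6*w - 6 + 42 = 4*c^2 + c*(30 - 4*w) - 6*w + 36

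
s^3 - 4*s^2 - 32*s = s*(s - 8)*(s + 4)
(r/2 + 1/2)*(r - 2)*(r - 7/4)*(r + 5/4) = r^4/2 - 3*r^3/4 - 59*r^2/32 + 51*r/32 + 35/16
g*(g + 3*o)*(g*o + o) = g^3*o + 3*g^2*o^2 + g^2*o + 3*g*o^2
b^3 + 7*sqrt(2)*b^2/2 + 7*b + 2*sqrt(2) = (b + sqrt(2)/2)*(b + sqrt(2))*(b + 2*sqrt(2))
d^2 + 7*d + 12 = (d + 3)*(d + 4)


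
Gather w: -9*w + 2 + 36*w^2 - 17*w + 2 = 36*w^2 - 26*w + 4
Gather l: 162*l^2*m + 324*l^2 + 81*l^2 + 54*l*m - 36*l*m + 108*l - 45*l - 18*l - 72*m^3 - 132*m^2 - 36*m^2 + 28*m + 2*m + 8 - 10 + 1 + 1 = l^2*(162*m + 405) + l*(18*m + 45) - 72*m^3 - 168*m^2 + 30*m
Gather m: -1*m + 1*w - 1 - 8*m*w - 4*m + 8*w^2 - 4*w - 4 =m*(-8*w - 5) + 8*w^2 - 3*w - 5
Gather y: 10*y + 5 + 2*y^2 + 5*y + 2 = 2*y^2 + 15*y + 7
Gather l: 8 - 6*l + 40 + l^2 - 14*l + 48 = l^2 - 20*l + 96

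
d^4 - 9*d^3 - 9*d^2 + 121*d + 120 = (d - 8)*(d - 5)*(d + 1)*(d + 3)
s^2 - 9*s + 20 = (s - 5)*(s - 4)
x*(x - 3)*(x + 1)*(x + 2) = x^4 - 7*x^2 - 6*x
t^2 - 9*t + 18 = (t - 6)*(t - 3)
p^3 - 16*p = p*(p - 4)*(p + 4)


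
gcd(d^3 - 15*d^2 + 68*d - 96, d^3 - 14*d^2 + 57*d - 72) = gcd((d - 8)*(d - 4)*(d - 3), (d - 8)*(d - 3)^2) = d^2 - 11*d + 24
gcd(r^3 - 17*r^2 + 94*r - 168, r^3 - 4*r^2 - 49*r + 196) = r^2 - 11*r + 28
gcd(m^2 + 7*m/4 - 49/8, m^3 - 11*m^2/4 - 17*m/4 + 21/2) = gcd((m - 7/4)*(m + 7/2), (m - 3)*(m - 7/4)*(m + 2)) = m - 7/4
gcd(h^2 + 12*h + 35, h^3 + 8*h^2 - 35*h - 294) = h + 7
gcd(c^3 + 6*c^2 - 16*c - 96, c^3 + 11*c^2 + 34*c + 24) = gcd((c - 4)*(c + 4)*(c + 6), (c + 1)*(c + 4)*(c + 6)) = c^2 + 10*c + 24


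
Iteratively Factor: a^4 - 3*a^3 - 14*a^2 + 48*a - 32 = (a - 1)*(a^3 - 2*a^2 - 16*a + 32) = (a - 1)*(a + 4)*(a^2 - 6*a + 8) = (a - 2)*(a - 1)*(a + 4)*(a - 4)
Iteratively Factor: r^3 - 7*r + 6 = (r - 2)*(r^2 + 2*r - 3) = (r - 2)*(r - 1)*(r + 3)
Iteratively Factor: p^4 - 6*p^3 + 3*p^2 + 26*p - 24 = (p - 1)*(p^3 - 5*p^2 - 2*p + 24) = (p - 1)*(p + 2)*(p^2 - 7*p + 12) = (p - 4)*(p - 1)*(p + 2)*(p - 3)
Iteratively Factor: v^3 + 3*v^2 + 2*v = (v + 1)*(v^2 + 2*v) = v*(v + 1)*(v + 2)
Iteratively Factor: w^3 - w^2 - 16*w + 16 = (w - 1)*(w^2 - 16) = (w - 4)*(w - 1)*(w + 4)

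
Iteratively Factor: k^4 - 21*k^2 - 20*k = (k + 4)*(k^3 - 4*k^2 - 5*k) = k*(k + 4)*(k^2 - 4*k - 5) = k*(k - 5)*(k + 4)*(k + 1)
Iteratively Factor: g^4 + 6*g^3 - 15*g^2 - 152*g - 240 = (g + 4)*(g^3 + 2*g^2 - 23*g - 60) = (g + 4)^2*(g^2 - 2*g - 15) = (g - 5)*(g + 4)^2*(g + 3)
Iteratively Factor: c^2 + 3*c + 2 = (c + 2)*(c + 1)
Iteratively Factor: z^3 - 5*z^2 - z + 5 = (z + 1)*(z^2 - 6*z + 5) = (z - 1)*(z + 1)*(z - 5)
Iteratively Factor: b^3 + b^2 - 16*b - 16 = (b + 4)*(b^2 - 3*b - 4) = (b - 4)*(b + 4)*(b + 1)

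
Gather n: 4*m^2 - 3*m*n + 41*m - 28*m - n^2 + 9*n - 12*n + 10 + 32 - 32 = 4*m^2 + 13*m - n^2 + n*(-3*m - 3) + 10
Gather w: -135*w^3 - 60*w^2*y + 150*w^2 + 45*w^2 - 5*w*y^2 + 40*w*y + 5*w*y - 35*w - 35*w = -135*w^3 + w^2*(195 - 60*y) + w*(-5*y^2 + 45*y - 70)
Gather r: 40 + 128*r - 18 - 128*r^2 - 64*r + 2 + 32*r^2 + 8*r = -96*r^2 + 72*r + 24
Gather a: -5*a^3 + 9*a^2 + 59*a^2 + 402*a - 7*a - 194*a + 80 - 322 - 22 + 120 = -5*a^3 + 68*a^2 + 201*a - 144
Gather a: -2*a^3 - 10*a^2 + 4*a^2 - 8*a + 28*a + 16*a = -2*a^3 - 6*a^2 + 36*a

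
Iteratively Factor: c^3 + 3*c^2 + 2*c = (c + 1)*(c^2 + 2*c) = c*(c + 1)*(c + 2)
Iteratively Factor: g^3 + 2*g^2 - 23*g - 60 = (g - 5)*(g^2 + 7*g + 12) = (g - 5)*(g + 3)*(g + 4)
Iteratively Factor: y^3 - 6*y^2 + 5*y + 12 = (y - 3)*(y^2 - 3*y - 4) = (y - 4)*(y - 3)*(y + 1)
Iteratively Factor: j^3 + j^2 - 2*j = (j)*(j^2 + j - 2) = j*(j - 1)*(j + 2)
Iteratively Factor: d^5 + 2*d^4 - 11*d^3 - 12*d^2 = (d)*(d^4 + 2*d^3 - 11*d^2 - 12*d) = d*(d - 3)*(d^3 + 5*d^2 + 4*d) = d*(d - 3)*(d + 4)*(d^2 + d) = d*(d - 3)*(d + 1)*(d + 4)*(d)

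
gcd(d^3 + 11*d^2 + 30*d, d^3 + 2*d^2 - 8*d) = d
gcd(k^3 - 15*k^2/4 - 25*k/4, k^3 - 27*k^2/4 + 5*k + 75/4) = k^2 - 15*k/4 - 25/4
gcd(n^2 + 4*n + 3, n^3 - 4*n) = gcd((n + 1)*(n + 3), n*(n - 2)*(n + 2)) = 1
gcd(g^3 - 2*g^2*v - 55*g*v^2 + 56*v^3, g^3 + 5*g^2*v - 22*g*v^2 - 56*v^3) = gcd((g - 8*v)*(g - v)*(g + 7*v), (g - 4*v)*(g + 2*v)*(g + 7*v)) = g + 7*v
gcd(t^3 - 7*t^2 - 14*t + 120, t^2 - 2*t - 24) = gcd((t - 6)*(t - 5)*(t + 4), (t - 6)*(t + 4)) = t^2 - 2*t - 24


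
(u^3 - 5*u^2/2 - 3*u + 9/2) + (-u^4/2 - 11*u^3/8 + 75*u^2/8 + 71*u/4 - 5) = -u^4/2 - 3*u^3/8 + 55*u^2/8 + 59*u/4 - 1/2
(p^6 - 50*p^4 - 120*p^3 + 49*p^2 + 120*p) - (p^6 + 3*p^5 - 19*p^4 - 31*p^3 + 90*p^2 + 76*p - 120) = -3*p^5 - 31*p^4 - 89*p^3 - 41*p^2 + 44*p + 120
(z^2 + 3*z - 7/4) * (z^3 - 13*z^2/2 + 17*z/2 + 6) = z^5 - 7*z^4/2 - 51*z^3/4 + 343*z^2/8 + 25*z/8 - 21/2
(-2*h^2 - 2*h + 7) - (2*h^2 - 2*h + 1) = 6 - 4*h^2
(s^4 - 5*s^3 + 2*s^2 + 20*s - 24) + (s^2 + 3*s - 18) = s^4 - 5*s^3 + 3*s^2 + 23*s - 42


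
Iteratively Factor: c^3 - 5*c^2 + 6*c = (c - 3)*(c^2 - 2*c) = c*(c - 3)*(c - 2)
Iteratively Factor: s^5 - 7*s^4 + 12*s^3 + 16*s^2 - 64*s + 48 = (s + 2)*(s^4 - 9*s^3 + 30*s^2 - 44*s + 24) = (s - 2)*(s + 2)*(s^3 - 7*s^2 + 16*s - 12) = (s - 2)^2*(s + 2)*(s^2 - 5*s + 6) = (s - 2)^3*(s + 2)*(s - 3)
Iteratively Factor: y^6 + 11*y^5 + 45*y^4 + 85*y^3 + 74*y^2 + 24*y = (y + 2)*(y^5 + 9*y^4 + 27*y^3 + 31*y^2 + 12*y) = (y + 2)*(y + 4)*(y^4 + 5*y^3 + 7*y^2 + 3*y) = (y + 1)*(y + 2)*(y + 4)*(y^3 + 4*y^2 + 3*y) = (y + 1)*(y + 2)*(y + 3)*(y + 4)*(y^2 + y) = y*(y + 1)*(y + 2)*(y + 3)*(y + 4)*(y + 1)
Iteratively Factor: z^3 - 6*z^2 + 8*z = (z - 4)*(z^2 - 2*z) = (z - 4)*(z - 2)*(z)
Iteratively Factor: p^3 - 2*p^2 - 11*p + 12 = (p - 1)*(p^2 - p - 12) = (p - 1)*(p + 3)*(p - 4)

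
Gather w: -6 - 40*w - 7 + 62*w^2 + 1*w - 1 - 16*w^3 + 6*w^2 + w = -16*w^3 + 68*w^2 - 38*w - 14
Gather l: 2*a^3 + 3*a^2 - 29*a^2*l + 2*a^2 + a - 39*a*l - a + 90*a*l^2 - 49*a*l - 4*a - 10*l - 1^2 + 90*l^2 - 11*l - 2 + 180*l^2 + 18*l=2*a^3 + 5*a^2 - 4*a + l^2*(90*a + 270) + l*(-29*a^2 - 88*a - 3) - 3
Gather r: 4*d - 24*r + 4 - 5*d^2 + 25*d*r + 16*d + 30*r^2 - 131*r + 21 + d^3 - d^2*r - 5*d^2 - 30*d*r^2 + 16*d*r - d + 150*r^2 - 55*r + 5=d^3 - 10*d^2 + 19*d + r^2*(180 - 30*d) + r*(-d^2 + 41*d - 210) + 30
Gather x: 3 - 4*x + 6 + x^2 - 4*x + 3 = x^2 - 8*x + 12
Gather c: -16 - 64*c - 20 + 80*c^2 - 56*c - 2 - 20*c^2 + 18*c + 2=60*c^2 - 102*c - 36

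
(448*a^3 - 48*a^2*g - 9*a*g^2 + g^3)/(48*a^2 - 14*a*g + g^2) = (56*a^2 + a*g - g^2)/(6*a - g)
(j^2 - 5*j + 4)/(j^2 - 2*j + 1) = (j - 4)/(j - 1)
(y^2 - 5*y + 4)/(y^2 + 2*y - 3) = (y - 4)/(y + 3)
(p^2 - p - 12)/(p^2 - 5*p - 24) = (p - 4)/(p - 8)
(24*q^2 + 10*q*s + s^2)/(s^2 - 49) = (24*q^2 + 10*q*s + s^2)/(s^2 - 49)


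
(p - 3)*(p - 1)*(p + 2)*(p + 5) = p^4 + 3*p^3 - 15*p^2 - 19*p + 30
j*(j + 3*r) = j^2 + 3*j*r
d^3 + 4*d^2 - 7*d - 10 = (d - 2)*(d + 1)*(d + 5)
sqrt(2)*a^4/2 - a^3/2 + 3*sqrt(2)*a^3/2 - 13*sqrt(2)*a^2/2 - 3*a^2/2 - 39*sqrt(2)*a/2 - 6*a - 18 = (a/2 + sqrt(2))*(a + 3)*(a - 3*sqrt(2))*(sqrt(2)*a + 1)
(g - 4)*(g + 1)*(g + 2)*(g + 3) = g^4 + 2*g^3 - 13*g^2 - 38*g - 24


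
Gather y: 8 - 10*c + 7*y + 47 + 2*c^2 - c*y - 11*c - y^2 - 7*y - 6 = 2*c^2 - c*y - 21*c - y^2 + 49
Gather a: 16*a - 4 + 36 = 16*a + 32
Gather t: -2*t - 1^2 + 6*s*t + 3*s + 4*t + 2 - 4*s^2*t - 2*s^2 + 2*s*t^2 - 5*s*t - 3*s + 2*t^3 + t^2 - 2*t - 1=-2*s^2 + 2*t^3 + t^2*(2*s + 1) + t*(-4*s^2 + s)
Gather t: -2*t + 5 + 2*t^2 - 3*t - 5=2*t^2 - 5*t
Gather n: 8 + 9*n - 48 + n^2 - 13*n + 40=n^2 - 4*n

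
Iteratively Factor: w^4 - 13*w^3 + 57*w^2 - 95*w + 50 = (w - 2)*(w^3 - 11*w^2 + 35*w - 25) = (w - 5)*(w - 2)*(w^2 - 6*w + 5) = (w - 5)^2*(w - 2)*(w - 1)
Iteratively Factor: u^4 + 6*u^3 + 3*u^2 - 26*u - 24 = (u + 1)*(u^3 + 5*u^2 - 2*u - 24) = (u + 1)*(u + 3)*(u^2 + 2*u - 8) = (u - 2)*(u + 1)*(u + 3)*(u + 4)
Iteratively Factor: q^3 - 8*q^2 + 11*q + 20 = (q + 1)*(q^2 - 9*q + 20) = (q - 5)*(q + 1)*(q - 4)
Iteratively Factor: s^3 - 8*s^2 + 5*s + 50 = (s - 5)*(s^2 - 3*s - 10) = (s - 5)^2*(s + 2)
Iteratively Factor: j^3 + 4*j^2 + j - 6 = (j + 3)*(j^2 + j - 2) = (j - 1)*(j + 3)*(j + 2)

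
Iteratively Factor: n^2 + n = (n)*(n + 1)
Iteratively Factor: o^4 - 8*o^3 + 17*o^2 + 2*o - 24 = (o - 2)*(o^3 - 6*o^2 + 5*o + 12) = (o - 3)*(o - 2)*(o^2 - 3*o - 4) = (o - 3)*(o - 2)*(o + 1)*(o - 4)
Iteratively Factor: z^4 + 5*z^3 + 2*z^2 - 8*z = (z)*(z^3 + 5*z^2 + 2*z - 8) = z*(z + 4)*(z^2 + z - 2) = z*(z - 1)*(z + 4)*(z + 2)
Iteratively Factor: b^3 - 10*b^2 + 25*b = (b - 5)*(b^2 - 5*b) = (b - 5)^2*(b)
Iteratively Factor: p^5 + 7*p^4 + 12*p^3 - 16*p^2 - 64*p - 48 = (p + 2)*(p^4 + 5*p^3 + 2*p^2 - 20*p - 24) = (p + 2)^2*(p^3 + 3*p^2 - 4*p - 12) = (p + 2)^2*(p + 3)*(p^2 - 4) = (p + 2)^3*(p + 3)*(p - 2)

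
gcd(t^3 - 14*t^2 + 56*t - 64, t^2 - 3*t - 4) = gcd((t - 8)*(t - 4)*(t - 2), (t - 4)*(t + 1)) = t - 4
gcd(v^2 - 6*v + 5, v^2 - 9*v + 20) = v - 5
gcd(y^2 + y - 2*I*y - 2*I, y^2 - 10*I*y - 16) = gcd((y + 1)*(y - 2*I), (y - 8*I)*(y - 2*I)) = y - 2*I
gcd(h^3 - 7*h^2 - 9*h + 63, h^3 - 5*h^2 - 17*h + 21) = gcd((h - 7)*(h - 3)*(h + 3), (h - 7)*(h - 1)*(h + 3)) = h^2 - 4*h - 21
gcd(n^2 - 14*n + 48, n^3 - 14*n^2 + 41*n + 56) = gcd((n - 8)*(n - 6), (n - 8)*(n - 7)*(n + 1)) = n - 8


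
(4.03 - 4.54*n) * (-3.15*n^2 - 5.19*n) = 14.301*n^3 + 10.8681*n^2 - 20.9157*n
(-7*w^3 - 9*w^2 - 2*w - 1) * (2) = -14*w^3 - 18*w^2 - 4*w - 2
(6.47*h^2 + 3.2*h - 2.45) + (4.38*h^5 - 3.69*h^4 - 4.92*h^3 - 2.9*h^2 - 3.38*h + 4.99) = 4.38*h^5 - 3.69*h^4 - 4.92*h^3 + 3.57*h^2 - 0.18*h + 2.54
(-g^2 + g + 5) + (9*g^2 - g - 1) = 8*g^2 + 4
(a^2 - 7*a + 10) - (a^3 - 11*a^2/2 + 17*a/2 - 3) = -a^3 + 13*a^2/2 - 31*a/2 + 13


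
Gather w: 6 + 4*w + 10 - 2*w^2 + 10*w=-2*w^2 + 14*w + 16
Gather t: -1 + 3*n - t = 3*n - t - 1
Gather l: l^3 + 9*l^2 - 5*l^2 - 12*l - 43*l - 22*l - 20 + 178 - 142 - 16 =l^3 + 4*l^2 - 77*l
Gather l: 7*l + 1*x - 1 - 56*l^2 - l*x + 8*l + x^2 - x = -56*l^2 + l*(15 - x) + x^2 - 1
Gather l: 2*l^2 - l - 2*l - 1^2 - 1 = 2*l^2 - 3*l - 2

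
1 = 1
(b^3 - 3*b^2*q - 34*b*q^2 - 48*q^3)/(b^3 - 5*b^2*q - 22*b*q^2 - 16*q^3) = (b + 3*q)/(b + q)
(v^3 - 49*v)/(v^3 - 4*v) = (v^2 - 49)/(v^2 - 4)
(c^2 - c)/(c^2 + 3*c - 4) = c/(c + 4)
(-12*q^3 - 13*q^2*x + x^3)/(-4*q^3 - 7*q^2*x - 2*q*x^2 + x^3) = (3*q + x)/(q + x)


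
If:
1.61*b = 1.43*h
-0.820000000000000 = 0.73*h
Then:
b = -1.00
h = -1.12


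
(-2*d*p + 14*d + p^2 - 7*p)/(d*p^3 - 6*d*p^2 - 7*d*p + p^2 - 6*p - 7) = (-2*d + p)/(d*p^2 + d*p + p + 1)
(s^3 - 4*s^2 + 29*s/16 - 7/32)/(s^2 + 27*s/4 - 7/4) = (8*s^2 - 30*s + 7)/(8*(s + 7))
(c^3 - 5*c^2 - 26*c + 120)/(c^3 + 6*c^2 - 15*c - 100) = (c - 6)/(c + 5)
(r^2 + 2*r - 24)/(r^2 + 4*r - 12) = (r - 4)/(r - 2)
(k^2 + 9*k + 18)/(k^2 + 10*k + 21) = (k + 6)/(k + 7)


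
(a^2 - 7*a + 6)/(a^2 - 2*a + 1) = (a - 6)/(a - 1)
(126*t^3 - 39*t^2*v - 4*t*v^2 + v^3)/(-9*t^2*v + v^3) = (-42*t^2 - t*v + v^2)/(v*(3*t + v))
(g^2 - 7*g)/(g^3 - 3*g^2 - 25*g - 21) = g/(g^2 + 4*g + 3)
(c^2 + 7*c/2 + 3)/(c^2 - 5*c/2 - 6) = (c + 2)/(c - 4)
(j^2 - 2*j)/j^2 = (j - 2)/j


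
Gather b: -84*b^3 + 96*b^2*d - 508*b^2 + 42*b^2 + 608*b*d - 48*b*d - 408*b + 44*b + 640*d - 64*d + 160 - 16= -84*b^3 + b^2*(96*d - 466) + b*(560*d - 364) + 576*d + 144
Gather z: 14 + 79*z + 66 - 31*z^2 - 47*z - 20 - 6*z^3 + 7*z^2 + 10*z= -6*z^3 - 24*z^2 + 42*z + 60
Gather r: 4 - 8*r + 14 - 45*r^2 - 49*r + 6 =-45*r^2 - 57*r + 24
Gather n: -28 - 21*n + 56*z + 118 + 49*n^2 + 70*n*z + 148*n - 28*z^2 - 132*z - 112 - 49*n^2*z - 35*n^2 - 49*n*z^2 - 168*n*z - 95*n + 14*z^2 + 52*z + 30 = n^2*(14 - 49*z) + n*(-49*z^2 - 98*z + 32) - 14*z^2 - 24*z + 8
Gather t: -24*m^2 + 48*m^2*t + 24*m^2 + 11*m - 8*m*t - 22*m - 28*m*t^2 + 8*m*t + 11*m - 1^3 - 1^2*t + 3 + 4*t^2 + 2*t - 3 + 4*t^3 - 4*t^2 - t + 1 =48*m^2*t - 28*m*t^2 + 4*t^3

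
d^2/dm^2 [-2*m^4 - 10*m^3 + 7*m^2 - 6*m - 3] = -24*m^2 - 60*m + 14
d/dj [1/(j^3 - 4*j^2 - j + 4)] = (-3*j^2 + 8*j + 1)/(j^3 - 4*j^2 - j + 4)^2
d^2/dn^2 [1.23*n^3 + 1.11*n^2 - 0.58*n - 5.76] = 7.38*n + 2.22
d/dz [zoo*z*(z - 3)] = zoo*(z + 1)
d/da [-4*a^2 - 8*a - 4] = -8*a - 8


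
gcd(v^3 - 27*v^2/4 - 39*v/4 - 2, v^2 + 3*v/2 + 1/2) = v + 1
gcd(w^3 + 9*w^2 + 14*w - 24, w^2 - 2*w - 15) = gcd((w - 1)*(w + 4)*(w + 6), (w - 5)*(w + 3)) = 1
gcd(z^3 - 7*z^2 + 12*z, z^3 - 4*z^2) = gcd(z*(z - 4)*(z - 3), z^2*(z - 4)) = z^2 - 4*z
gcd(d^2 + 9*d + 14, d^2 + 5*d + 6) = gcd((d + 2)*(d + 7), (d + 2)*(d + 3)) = d + 2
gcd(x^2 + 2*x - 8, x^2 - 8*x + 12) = x - 2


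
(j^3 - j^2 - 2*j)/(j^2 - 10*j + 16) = j*(j + 1)/(j - 8)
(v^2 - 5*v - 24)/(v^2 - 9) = (v - 8)/(v - 3)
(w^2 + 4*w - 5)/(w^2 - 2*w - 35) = (w - 1)/(w - 7)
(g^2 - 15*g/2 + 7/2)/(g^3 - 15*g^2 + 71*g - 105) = (g - 1/2)/(g^2 - 8*g + 15)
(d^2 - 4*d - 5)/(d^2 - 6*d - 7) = (d - 5)/(d - 7)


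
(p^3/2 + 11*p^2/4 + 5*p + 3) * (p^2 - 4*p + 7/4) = p^5/2 + 3*p^4/4 - 41*p^3/8 - 195*p^2/16 - 13*p/4 + 21/4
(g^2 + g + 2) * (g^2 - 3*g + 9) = g^4 - 2*g^3 + 8*g^2 + 3*g + 18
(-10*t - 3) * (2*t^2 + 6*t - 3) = -20*t^3 - 66*t^2 + 12*t + 9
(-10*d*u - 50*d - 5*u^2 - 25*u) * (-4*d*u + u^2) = 40*d^2*u^2 + 200*d^2*u + 10*d*u^3 + 50*d*u^2 - 5*u^4 - 25*u^3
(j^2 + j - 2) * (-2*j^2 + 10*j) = -2*j^4 + 8*j^3 + 14*j^2 - 20*j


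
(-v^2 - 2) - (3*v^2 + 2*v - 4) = -4*v^2 - 2*v + 2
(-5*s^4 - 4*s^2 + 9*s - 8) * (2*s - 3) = -10*s^5 + 15*s^4 - 8*s^3 + 30*s^2 - 43*s + 24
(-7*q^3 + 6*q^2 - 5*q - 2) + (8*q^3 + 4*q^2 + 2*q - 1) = q^3 + 10*q^2 - 3*q - 3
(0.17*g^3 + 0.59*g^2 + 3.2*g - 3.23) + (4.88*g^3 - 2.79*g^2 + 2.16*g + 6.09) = 5.05*g^3 - 2.2*g^2 + 5.36*g + 2.86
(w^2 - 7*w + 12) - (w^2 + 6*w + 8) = 4 - 13*w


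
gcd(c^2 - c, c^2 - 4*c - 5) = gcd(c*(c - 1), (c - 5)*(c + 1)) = 1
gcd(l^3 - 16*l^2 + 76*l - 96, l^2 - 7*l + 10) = l - 2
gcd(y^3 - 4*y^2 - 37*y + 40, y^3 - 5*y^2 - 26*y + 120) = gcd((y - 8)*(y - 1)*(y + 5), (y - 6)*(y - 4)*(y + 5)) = y + 5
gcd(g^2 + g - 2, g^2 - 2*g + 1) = g - 1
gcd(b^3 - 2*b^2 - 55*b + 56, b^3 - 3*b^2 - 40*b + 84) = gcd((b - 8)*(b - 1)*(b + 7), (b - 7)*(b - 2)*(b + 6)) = 1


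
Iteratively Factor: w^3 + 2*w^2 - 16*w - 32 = (w - 4)*(w^2 + 6*w + 8) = (w - 4)*(w + 2)*(w + 4)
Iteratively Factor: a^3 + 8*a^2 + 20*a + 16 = (a + 2)*(a^2 + 6*a + 8) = (a + 2)*(a + 4)*(a + 2)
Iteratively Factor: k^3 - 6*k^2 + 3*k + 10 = (k - 2)*(k^2 - 4*k - 5) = (k - 2)*(k + 1)*(k - 5)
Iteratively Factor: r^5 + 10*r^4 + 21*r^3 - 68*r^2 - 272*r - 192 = (r + 1)*(r^4 + 9*r^3 + 12*r^2 - 80*r - 192) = (r + 1)*(r + 4)*(r^3 + 5*r^2 - 8*r - 48) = (r - 3)*(r + 1)*(r + 4)*(r^2 + 8*r + 16) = (r - 3)*(r + 1)*(r + 4)^2*(r + 4)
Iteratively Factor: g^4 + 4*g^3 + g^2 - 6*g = (g + 3)*(g^3 + g^2 - 2*g) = g*(g + 3)*(g^2 + g - 2) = g*(g + 2)*(g + 3)*(g - 1)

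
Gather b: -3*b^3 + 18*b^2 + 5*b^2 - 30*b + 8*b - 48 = -3*b^3 + 23*b^2 - 22*b - 48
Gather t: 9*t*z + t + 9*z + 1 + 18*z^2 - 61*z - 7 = t*(9*z + 1) + 18*z^2 - 52*z - 6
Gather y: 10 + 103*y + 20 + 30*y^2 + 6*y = 30*y^2 + 109*y + 30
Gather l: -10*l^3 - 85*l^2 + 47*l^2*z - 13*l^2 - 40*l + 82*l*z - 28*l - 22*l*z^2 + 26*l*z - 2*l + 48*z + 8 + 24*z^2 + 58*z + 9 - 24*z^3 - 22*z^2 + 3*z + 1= -10*l^3 + l^2*(47*z - 98) + l*(-22*z^2 + 108*z - 70) - 24*z^3 + 2*z^2 + 109*z + 18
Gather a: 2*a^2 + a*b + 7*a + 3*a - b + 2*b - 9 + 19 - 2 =2*a^2 + a*(b + 10) + b + 8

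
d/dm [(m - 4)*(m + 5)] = 2*m + 1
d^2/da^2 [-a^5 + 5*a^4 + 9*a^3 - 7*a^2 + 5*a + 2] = -20*a^3 + 60*a^2 + 54*a - 14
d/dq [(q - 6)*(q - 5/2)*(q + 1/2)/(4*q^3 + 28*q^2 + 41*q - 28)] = (120*q^4 - 8*q^3 - 1606*q^2 + 56*q - 1217)/(2*(16*q^6 + 224*q^5 + 1112*q^4 + 2072*q^3 + 113*q^2 - 2296*q + 784))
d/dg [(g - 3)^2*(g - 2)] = (g - 3)*(3*g - 7)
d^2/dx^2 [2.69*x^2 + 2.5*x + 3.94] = 5.38000000000000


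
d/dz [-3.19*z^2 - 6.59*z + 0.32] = -6.38*z - 6.59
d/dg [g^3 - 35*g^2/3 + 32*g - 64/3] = 3*g^2 - 70*g/3 + 32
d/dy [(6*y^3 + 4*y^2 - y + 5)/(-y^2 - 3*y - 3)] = (-6*y^4 - 36*y^3 - 67*y^2 - 14*y + 18)/(y^4 + 6*y^3 + 15*y^2 + 18*y + 9)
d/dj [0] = 0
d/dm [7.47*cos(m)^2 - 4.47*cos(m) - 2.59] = (4.47 - 14.94*cos(m))*sin(m)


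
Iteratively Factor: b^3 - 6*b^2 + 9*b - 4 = (b - 1)*(b^2 - 5*b + 4) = (b - 1)^2*(b - 4)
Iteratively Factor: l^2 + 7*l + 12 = (l + 3)*(l + 4)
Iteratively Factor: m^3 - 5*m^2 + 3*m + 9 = (m - 3)*(m^2 - 2*m - 3) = (m - 3)*(m + 1)*(m - 3)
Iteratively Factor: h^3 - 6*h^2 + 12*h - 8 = (h - 2)*(h^2 - 4*h + 4) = (h - 2)^2*(h - 2)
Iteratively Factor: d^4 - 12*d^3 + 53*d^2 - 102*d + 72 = (d - 4)*(d^3 - 8*d^2 + 21*d - 18) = (d - 4)*(d - 2)*(d^2 - 6*d + 9) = (d - 4)*(d - 3)*(d - 2)*(d - 3)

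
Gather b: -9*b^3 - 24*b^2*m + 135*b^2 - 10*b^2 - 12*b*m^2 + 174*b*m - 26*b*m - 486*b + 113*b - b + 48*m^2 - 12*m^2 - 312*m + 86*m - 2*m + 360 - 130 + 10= -9*b^3 + b^2*(125 - 24*m) + b*(-12*m^2 + 148*m - 374) + 36*m^2 - 228*m + 240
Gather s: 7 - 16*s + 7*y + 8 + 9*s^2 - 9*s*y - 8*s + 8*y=9*s^2 + s*(-9*y - 24) + 15*y + 15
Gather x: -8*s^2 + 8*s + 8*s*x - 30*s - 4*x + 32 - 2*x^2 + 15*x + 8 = -8*s^2 - 22*s - 2*x^2 + x*(8*s + 11) + 40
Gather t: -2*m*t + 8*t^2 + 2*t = 8*t^2 + t*(2 - 2*m)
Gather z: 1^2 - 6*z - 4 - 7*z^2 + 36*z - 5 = -7*z^2 + 30*z - 8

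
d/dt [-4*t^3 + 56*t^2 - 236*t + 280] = -12*t^2 + 112*t - 236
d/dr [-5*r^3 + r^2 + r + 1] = -15*r^2 + 2*r + 1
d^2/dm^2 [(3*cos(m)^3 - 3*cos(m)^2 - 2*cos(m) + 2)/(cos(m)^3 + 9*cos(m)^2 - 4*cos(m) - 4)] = (-30720*(1 - cos(m)^2)^2 - 768*sin(m)^6 + 1920*cos(m)^8 - 19840*cos(m)^7 + 16128*cos(m)^6 + 22016*cos(m)^5 + 10496*cos(m)^3 - 44032*cos(m)^2 - 29696*cos(m) + 42752)/(36*cos(m)^2 - 13*cos(m) + cos(3*m) - 16)^3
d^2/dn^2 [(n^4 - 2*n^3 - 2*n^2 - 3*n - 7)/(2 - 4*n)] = 6*(-2*n^4 + 4*n^3 - 3*n^2 + n + 6)/(8*n^3 - 12*n^2 + 6*n - 1)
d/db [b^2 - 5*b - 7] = 2*b - 5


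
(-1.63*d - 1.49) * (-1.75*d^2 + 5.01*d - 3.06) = 2.8525*d^3 - 5.5588*d^2 - 2.4771*d + 4.5594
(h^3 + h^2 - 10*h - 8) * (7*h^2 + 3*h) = 7*h^5 + 10*h^4 - 67*h^3 - 86*h^2 - 24*h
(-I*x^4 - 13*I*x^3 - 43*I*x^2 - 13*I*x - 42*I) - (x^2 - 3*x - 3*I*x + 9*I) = -I*x^4 - 13*I*x^3 - x^2 - 43*I*x^2 + 3*x - 10*I*x - 51*I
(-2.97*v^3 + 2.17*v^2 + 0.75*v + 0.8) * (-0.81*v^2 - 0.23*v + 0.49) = 2.4057*v^5 - 1.0746*v^4 - 2.5619*v^3 + 0.2428*v^2 + 0.1835*v + 0.392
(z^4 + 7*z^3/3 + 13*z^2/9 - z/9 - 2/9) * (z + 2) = z^5 + 13*z^4/3 + 55*z^3/9 + 25*z^2/9 - 4*z/9 - 4/9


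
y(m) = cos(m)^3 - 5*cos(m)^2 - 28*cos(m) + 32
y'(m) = -3*sin(m)*cos(m)^2 + 10*sin(m)*cos(m) + 28*sin(m)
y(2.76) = 52.88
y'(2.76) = 6.01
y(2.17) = 46.02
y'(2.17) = 17.68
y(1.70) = 35.52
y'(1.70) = 26.44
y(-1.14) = 19.51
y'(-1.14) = -28.76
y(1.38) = 26.52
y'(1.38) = 29.25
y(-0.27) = 1.27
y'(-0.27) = -9.30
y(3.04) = 53.92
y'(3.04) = 1.53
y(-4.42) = 39.63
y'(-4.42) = 23.81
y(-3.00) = 53.85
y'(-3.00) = -2.14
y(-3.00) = 53.85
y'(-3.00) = -2.14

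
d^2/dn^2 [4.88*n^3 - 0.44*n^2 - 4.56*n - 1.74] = 29.28*n - 0.88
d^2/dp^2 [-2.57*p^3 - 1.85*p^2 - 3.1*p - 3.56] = -15.42*p - 3.7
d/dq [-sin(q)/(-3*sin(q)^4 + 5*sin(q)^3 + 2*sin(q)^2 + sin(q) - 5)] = (-9*sin(q)^4 + 10*sin(q)^3 + 2*sin(q)^2 + 5)*cos(q)/(-3*sin(q)^4 + 5*sin(q)^3 + 2*sin(q)^2 + sin(q) - 5)^2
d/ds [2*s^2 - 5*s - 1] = 4*s - 5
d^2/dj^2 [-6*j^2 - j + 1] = -12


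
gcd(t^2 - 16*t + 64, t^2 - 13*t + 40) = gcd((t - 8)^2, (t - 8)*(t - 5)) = t - 8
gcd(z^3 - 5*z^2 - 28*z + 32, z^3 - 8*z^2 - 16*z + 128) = z^2 - 4*z - 32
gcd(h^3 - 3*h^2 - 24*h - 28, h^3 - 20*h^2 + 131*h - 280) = h - 7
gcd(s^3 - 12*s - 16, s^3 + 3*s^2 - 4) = s^2 + 4*s + 4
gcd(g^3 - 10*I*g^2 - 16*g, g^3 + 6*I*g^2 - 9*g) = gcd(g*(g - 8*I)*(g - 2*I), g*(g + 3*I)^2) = g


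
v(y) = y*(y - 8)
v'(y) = 2*y - 8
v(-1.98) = 19.76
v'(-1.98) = -11.96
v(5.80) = -12.76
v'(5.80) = 3.60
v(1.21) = -8.22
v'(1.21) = -5.58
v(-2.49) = 26.12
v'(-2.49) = -12.98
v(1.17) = -7.99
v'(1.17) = -5.66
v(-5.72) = 78.48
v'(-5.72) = -19.44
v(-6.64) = 97.21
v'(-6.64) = -21.28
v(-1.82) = 17.87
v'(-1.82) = -11.64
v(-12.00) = 240.00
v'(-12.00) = -32.00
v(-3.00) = 33.00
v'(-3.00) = -14.00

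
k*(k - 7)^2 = k^3 - 14*k^2 + 49*k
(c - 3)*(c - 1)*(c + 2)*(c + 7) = c^4 + 5*c^3 - 19*c^2 - 29*c + 42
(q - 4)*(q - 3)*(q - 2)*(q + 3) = q^4 - 6*q^3 - q^2 + 54*q - 72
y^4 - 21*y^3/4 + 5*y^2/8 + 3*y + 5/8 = (y - 5)*(y - 1)*(y + 1/4)*(y + 1/2)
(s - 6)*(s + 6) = s^2 - 36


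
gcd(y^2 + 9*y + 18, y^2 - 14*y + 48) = 1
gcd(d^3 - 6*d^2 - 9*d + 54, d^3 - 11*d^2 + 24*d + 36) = d - 6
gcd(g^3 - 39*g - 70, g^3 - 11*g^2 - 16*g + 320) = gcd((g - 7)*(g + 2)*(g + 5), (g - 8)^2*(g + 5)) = g + 5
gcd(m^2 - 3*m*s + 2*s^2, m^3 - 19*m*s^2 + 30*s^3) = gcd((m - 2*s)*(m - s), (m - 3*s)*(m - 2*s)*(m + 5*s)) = -m + 2*s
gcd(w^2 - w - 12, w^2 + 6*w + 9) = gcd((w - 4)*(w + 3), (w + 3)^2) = w + 3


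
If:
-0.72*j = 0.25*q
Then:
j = -0.347222222222222*q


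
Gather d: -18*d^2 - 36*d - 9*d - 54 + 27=-18*d^2 - 45*d - 27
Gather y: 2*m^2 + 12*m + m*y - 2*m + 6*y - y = 2*m^2 + 10*m + y*(m + 5)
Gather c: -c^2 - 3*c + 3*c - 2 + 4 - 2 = -c^2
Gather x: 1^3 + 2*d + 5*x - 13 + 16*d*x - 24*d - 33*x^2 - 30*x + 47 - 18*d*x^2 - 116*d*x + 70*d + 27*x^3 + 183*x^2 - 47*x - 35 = 48*d + 27*x^3 + x^2*(150 - 18*d) + x*(-100*d - 72)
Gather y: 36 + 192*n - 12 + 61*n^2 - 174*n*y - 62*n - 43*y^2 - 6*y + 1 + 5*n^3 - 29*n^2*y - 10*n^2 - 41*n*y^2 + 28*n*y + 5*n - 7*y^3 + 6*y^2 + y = 5*n^3 + 51*n^2 + 135*n - 7*y^3 + y^2*(-41*n - 37) + y*(-29*n^2 - 146*n - 5) + 25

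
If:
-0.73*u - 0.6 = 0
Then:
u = -0.82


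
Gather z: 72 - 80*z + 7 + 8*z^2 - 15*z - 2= 8*z^2 - 95*z + 77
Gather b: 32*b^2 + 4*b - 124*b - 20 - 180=32*b^2 - 120*b - 200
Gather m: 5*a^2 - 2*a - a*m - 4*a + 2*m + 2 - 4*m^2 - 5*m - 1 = 5*a^2 - 6*a - 4*m^2 + m*(-a - 3) + 1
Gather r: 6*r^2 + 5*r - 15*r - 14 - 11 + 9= 6*r^2 - 10*r - 16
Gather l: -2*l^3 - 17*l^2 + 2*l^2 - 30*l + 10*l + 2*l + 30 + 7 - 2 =-2*l^3 - 15*l^2 - 18*l + 35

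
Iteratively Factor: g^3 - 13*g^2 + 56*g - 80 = (g - 5)*(g^2 - 8*g + 16) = (g - 5)*(g - 4)*(g - 4)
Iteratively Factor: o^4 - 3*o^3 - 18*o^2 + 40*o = (o)*(o^3 - 3*o^2 - 18*o + 40) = o*(o - 5)*(o^2 + 2*o - 8) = o*(o - 5)*(o + 4)*(o - 2)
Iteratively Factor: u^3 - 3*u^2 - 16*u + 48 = (u - 3)*(u^2 - 16) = (u - 3)*(u + 4)*(u - 4)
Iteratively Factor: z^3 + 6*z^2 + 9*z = (z + 3)*(z^2 + 3*z) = z*(z + 3)*(z + 3)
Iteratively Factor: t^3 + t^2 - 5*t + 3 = (t + 3)*(t^2 - 2*t + 1) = (t - 1)*(t + 3)*(t - 1)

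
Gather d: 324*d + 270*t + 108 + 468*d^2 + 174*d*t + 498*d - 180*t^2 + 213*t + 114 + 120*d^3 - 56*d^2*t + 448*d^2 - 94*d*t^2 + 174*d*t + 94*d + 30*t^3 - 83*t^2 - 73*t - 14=120*d^3 + d^2*(916 - 56*t) + d*(-94*t^2 + 348*t + 916) + 30*t^3 - 263*t^2 + 410*t + 208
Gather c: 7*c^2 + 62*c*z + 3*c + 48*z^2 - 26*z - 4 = 7*c^2 + c*(62*z + 3) + 48*z^2 - 26*z - 4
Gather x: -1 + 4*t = 4*t - 1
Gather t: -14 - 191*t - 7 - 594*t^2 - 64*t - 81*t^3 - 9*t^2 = -81*t^3 - 603*t^2 - 255*t - 21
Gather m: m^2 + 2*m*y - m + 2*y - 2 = m^2 + m*(2*y - 1) + 2*y - 2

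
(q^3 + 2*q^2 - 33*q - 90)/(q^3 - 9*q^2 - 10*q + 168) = (q^2 + 8*q + 15)/(q^2 - 3*q - 28)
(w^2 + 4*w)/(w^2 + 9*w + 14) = w*(w + 4)/(w^2 + 9*w + 14)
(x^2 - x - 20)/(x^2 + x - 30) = (x + 4)/(x + 6)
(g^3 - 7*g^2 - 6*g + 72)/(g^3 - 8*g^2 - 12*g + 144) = (g^2 - g - 12)/(g^2 - 2*g - 24)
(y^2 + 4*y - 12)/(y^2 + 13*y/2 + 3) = 2*(y - 2)/(2*y + 1)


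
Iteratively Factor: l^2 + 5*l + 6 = (l + 3)*(l + 2)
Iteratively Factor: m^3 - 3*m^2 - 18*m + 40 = (m - 2)*(m^2 - m - 20) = (m - 2)*(m + 4)*(m - 5)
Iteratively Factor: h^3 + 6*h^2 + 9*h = (h + 3)*(h^2 + 3*h) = h*(h + 3)*(h + 3)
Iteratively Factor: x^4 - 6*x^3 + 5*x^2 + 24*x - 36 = (x - 3)*(x^3 - 3*x^2 - 4*x + 12) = (x - 3)^2*(x^2 - 4) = (x - 3)^2*(x - 2)*(x + 2)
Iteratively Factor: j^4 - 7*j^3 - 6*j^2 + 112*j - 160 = (j + 4)*(j^3 - 11*j^2 + 38*j - 40) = (j - 4)*(j + 4)*(j^2 - 7*j + 10) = (j - 5)*(j - 4)*(j + 4)*(j - 2)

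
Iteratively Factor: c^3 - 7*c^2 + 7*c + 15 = (c + 1)*(c^2 - 8*c + 15) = (c - 5)*(c + 1)*(c - 3)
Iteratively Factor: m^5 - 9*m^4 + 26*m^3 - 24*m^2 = (m - 4)*(m^4 - 5*m^3 + 6*m^2) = (m - 4)*(m - 2)*(m^3 - 3*m^2) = (m - 4)*(m - 3)*(m - 2)*(m^2) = m*(m - 4)*(m - 3)*(m - 2)*(m)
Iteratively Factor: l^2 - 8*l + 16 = (l - 4)*(l - 4)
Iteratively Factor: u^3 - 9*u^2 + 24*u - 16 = (u - 4)*(u^2 - 5*u + 4) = (u - 4)^2*(u - 1)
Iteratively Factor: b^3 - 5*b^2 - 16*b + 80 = (b + 4)*(b^2 - 9*b + 20) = (b - 5)*(b + 4)*(b - 4)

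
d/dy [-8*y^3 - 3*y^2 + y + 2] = -24*y^2 - 6*y + 1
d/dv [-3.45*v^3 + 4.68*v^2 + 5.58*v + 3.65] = -10.35*v^2 + 9.36*v + 5.58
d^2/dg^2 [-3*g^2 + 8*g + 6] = -6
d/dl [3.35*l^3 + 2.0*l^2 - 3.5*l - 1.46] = 10.05*l^2 + 4.0*l - 3.5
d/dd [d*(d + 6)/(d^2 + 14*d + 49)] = 2*(4*d + 21)/(d^3 + 21*d^2 + 147*d + 343)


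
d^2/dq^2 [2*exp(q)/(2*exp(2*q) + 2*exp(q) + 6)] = (2*(2*exp(q) + 1)^2*exp(2*q) - (8*exp(q) + 3)*(exp(2*q) + exp(q) + 3)*exp(q) + (exp(2*q) + exp(q) + 3)^2)*exp(q)/(exp(2*q) + exp(q) + 3)^3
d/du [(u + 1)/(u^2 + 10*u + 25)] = (3 - u)/(u^3 + 15*u^2 + 75*u + 125)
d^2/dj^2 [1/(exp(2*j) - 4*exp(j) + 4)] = 4*(exp(j) + 1)*exp(j)/(exp(4*j) - 8*exp(3*j) + 24*exp(2*j) - 32*exp(j) + 16)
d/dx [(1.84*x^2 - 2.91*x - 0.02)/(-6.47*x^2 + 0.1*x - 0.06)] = (-18.6437*x^2 - 0.4796*x + 0.1766)/(41.8609*x^4 - 1.294*x^3 + 0.7864*x^2 - 0.012*x + 0.0036)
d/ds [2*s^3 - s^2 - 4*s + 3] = 6*s^2 - 2*s - 4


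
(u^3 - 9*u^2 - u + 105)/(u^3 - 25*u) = (u^2 - 4*u - 21)/(u*(u + 5))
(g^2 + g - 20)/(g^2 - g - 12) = (g + 5)/(g + 3)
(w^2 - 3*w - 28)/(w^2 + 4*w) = (w - 7)/w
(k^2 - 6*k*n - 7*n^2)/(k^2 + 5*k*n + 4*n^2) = (k - 7*n)/(k + 4*n)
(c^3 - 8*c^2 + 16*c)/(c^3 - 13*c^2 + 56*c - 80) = c/(c - 5)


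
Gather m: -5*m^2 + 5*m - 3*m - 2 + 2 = -5*m^2 + 2*m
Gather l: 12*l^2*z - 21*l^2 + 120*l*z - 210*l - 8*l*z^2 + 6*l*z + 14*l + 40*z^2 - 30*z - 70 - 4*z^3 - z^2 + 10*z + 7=l^2*(12*z - 21) + l*(-8*z^2 + 126*z - 196) - 4*z^3 + 39*z^2 - 20*z - 63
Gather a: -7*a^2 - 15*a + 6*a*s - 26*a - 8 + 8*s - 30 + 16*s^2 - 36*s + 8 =-7*a^2 + a*(6*s - 41) + 16*s^2 - 28*s - 30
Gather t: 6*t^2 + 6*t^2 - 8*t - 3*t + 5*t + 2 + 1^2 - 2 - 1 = 12*t^2 - 6*t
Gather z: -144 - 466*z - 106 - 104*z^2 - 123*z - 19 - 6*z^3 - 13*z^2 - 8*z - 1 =-6*z^3 - 117*z^2 - 597*z - 270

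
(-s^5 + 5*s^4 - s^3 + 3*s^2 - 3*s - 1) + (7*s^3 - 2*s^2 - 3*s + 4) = -s^5 + 5*s^4 + 6*s^3 + s^2 - 6*s + 3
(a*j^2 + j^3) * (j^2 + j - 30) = a*j^4 + a*j^3 - 30*a*j^2 + j^5 + j^4 - 30*j^3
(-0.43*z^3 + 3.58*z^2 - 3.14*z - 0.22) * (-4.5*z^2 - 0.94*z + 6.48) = 1.935*z^5 - 15.7058*z^4 + 7.9784*z^3 + 27.14*z^2 - 20.1404*z - 1.4256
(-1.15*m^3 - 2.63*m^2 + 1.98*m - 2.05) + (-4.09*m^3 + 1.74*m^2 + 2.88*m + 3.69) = -5.24*m^3 - 0.89*m^2 + 4.86*m + 1.64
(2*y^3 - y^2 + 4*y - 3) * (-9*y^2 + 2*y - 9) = -18*y^5 + 13*y^4 - 56*y^3 + 44*y^2 - 42*y + 27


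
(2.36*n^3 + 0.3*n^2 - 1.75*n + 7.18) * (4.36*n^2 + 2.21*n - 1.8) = 10.2896*n^5 + 6.5236*n^4 - 11.215*n^3 + 26.8973*n^2 + 19.0178*n - 12.924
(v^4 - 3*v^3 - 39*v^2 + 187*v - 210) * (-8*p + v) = -8*p*v^4 + 24*p*v^3 + 312*p*v^2 - 1496*p*v + 1680*p + v^5 - 3*v^4 - 39*v^3 + 187*v^2 - 210*v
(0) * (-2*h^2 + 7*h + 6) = 0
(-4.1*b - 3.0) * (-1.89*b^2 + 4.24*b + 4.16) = 7.749*b^3 - 11.714*b^2 - 29.776*b - 12.48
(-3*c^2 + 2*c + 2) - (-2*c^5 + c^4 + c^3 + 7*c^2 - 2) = 2*c^5 - c^4 - c^3 - 10*c^2 + 2*c + 4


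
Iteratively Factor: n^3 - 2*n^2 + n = (n - 1)*(n^2 - n) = n*(n - 1)*(n - 1)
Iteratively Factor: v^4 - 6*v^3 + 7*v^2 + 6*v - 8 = (v - 4)*(v^3 - 2*v^2 - v + 2) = (v - 4)*(v - 1)*(v^2 - v - 2) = (v - 4)*(v - 1)*(v + 1)*(v - 2)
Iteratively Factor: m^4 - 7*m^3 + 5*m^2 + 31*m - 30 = (m - 1)*(m^3 - 6*m^2 - m + 30) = (m - 5)*(m - 1)*(m^2 - m - 6) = (m - 5)*(m - 3)*(m - 1)*(m + 2)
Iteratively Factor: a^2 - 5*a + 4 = (a - 4)*(a - 1)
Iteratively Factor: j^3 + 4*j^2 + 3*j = (j + 3)*(j^2 + j) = j*(j + 3)*(j + 1)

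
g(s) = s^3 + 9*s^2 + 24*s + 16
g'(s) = 3*s^2 + 18*s + 24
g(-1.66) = -3.61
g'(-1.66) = 2.39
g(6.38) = 795.15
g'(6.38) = 260.95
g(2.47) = 145.26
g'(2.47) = 86.76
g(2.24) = 126.16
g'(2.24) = 79.37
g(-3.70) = -0.24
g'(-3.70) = -1.53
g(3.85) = 298.87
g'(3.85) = 137.77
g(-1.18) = -1.43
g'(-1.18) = 6.94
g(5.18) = 520.80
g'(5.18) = 197.74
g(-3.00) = -2.00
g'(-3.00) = -3.00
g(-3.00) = -2.00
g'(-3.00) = -3.00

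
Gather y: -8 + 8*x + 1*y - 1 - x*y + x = 9*x + y*(1 - x) - 9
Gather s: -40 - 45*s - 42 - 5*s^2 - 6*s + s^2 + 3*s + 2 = -4*s^2 - 48*s - 80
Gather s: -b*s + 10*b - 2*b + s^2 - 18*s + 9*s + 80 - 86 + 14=8*b + s^2 + s*(-b - 9) + 8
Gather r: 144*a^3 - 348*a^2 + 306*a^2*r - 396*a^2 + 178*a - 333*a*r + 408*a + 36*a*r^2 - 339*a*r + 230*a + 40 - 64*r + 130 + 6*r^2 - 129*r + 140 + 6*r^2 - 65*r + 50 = 144*a^3 - 744*a^2 + 816*a + r^2*(36*a + 12) + r*(306*a^2 - 672*a - 258) + 360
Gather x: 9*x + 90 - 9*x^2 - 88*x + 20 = -9*x^2 - 79*x + 110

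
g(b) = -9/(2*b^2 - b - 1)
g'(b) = -9*(1 - 4*b)/(2*b^2 - b - 1)^2 = 9*(4*b - 1)/(-2*b^2 + b + 1)^2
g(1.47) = -4.86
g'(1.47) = 12.81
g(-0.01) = 9.09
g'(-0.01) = -9.55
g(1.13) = -21.24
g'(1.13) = 176.39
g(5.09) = -0.20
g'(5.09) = 0.08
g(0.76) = 14.88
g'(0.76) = 50.19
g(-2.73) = -0.54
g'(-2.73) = -0.39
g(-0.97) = -4.86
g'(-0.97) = -12.81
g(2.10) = -1.57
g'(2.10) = 2.04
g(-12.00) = -0.03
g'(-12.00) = 0.00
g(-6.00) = -0.12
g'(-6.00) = -0.04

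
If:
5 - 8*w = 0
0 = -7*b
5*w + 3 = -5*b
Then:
No Solution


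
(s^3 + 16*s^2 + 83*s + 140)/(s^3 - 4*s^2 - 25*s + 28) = (s^2 + 12*s + 35)/(s^2 - 8*s + 7)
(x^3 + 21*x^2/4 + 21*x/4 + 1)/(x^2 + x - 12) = (4*x^2 + 5*x + 1)/(4*(x - 3))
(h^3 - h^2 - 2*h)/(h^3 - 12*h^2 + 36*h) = (h^2 - h - 2)/(h^2 - 12*h + 36)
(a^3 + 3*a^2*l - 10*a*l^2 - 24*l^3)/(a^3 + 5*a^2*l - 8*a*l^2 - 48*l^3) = (a + 2*l)/(a + 4*l)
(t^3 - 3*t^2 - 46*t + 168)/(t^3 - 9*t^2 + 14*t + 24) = (t + 7)/(t + 1)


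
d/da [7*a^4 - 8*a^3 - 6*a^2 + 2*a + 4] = 28*a^3 - 24*a^2 - 12*a + 2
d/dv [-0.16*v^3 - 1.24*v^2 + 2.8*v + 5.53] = -0.48*v^2 - 2.48*v + 2.8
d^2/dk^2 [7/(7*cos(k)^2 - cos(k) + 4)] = 7*(196*sin(k)^4 + 13*sin(k)^2 + 121*cos(k)/4 - 21*cos(3*k)/4 - 155)/(7*sin(k)^2 + cos(k) - 11)^3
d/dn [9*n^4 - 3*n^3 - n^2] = n*(36*n^2 - 9*n - 2)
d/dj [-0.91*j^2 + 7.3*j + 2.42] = 7.3 - 1.82*j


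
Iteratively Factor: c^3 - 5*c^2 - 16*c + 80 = (c - 4)*(c^2 - c - 20) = (c - 5)*(c - 4)*(c + 4)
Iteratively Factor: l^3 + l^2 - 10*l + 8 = (l - 1)*(l^2 + 2*l - 8) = (l - 2)*(l - 1)*(l + 4)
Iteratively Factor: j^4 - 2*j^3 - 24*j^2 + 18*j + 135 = (j + 3)*(j^3 - 5*j^2 - 9*j + 45) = (j - 3)*(j + 3)*(j^2 - 2*j - 15) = (j - 3)*(j + 3)^2*(j - 5)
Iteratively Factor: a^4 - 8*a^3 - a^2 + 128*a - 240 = (a - 5)*(a^3 - 3*a^2 - 16*a + 48) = (a - 5)*(a + 4)*(a^2 - 7*a + 12) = (a - 5)*(a - 3)*(a + 4)*(a - 4)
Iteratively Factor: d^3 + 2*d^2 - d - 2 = (d - 1)*(d^2 + 3*d + 2) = (d - 1)*(d + 1)*(d + 2)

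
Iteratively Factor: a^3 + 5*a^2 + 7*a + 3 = (a + 3)*(a^2 + 2*a + 1) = (a + 1)*(a + 3)*(a + 1)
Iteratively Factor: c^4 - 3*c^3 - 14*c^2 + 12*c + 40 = (c - 2)*(c^3 - c^2 - 16*c - 20) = (c - 2)*(c + 2)*(c^2 - 3*c - 10) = (c - 5)*(c - 2)*(c + 2)*(c + 2)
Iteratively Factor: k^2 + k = (k)*(k + 1)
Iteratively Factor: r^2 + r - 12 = (r - 3)*(r + 4)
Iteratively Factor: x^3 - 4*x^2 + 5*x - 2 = (x - 1)*(x^2 - 3*x + 2) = (x - 1)^2*(x - 2)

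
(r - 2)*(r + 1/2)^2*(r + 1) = r^4 - 11*r^2/4 - 9*r/4 - 1/2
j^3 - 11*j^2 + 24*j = j*(j - 8)*(j - 3)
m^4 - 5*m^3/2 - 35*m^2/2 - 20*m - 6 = (m - 6)*(m + 1/2)*(m + 1)*(m + 2)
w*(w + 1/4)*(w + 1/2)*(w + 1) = w^4 + 7*w^3/4 + 7*w^2/8 + w/8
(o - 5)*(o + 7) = o^2 + 2*o - 35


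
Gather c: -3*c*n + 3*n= -3*c*n + 3*n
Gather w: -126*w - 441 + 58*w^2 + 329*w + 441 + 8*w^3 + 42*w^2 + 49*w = 8*w^3 + 100*w^2 + 252*w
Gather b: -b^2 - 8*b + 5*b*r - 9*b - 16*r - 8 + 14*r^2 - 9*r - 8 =-b^2 + b*(5*r - 17) + 14*r^2 - 25*r - 16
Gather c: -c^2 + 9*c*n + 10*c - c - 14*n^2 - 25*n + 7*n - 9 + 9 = -c^2 + c*(9*n + 9) - 14*n^2 - 18*n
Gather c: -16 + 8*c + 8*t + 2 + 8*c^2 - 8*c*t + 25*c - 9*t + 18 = 8*c^2 + c*(33 - 8*t) - t + 4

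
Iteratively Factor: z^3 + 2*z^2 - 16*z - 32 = (z + 4)*(z^2 - 2*z - 8) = (z - 4)*(z + 4)*(z + 2)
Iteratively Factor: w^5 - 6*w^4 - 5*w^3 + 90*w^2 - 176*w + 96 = (w - 2)*(w^4 - 4*w^3 - 13*w^2 + 64*w - 48) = (w - 3)*(w - 2)*(w^3 - w^2 - 16*w + 16) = (w - 4)*(w - 3)*(w - 2)*(w^2 + 3*w - 4) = (w - 4)*(w - 3)*(w - 2)*(w + 4)*(w - 1)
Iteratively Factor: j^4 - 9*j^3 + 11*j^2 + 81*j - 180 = (j + 3)*(j^3 - 12*j^2 + 47*j - 60) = (j - 5)*(j + 3)*(j^2 - 7*j + 12) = (j - 5)*(j - 3)*(j + 3)*(j - 4)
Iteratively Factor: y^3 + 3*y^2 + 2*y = (y + 1)*(y^2 + 2*y) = y*(y + 1)*(y + 2)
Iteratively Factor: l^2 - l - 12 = (l + 3)*(l - 4)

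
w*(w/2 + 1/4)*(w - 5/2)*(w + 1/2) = w^4/2 - 3*w^3/4 - 9*w^2/8 - 5*w/16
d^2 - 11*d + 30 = (d - 6)*(d - 5)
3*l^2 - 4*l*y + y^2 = (-3*l + y)*(-l + y)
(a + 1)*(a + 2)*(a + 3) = a^3 + 6*a^2 + 11*a + 6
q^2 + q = q*(q + 1)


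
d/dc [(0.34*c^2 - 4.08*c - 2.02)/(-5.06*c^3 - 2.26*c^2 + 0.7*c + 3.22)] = (1.7204*c^4 - 41.2896*c^3 - 39.6464*c^2 - 6.9408*c - 11.7236)/(25.6036*c^6 + 22.8712*c^5 - 1.9764*c^4 - 35.7504*c^3 - 14.0644*c^2 + 4.508*c + 10.3684)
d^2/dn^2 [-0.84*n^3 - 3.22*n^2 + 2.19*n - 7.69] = -5.04*n - 6.44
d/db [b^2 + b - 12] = 2*b + 1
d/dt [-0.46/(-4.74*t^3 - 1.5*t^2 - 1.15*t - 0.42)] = (-6.5412*t^2 - 1.38*t - 0.529)/(4.74*t^3 + 1.5*t^2 + 1.15*t + 0.42)^2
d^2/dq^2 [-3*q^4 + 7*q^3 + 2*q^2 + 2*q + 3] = -36*q^2 + 42*q + 4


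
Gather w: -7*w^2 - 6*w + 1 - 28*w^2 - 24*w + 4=-35*w^2 - 30*w + 5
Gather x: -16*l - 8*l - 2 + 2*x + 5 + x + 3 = -24*l + 3*x + 6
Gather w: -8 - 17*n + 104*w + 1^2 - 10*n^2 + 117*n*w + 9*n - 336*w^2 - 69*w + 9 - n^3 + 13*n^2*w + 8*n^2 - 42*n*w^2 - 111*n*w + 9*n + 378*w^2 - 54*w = -n^3 - 2*n^2 + n + w^2*(42 - 42*n) + w*(13*n^2 + 6*n - 19) + 2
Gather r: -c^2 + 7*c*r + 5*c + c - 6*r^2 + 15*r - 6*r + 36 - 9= -c^2 + 6*c - 6*r^2 + r*(7*c + 9) + 27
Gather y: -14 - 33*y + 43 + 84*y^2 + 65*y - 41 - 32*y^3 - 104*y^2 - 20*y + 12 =-32*y^3 - 20*y^2 + 12*y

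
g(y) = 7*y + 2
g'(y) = 7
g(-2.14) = -12.98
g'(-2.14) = 7.00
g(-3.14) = -19.98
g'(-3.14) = 7.00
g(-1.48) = -8.36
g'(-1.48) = 7.00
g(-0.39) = -0.73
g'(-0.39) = 7.00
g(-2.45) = -15.15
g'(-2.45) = 7.00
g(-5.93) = -39.51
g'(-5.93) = 7.00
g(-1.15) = -6.05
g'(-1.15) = 7.00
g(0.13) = 2.91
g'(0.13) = 7.00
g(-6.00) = -40.00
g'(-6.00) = 7.00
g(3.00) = 23.00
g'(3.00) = 7.00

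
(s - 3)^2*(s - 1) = s^3 - 7*s^2 + 15*s - 9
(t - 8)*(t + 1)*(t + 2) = t^3 - 5*t^2 - 22*t - 16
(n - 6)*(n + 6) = n^2 - 36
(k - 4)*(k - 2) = k^2 - 6*k + 8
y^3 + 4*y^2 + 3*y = y*(y + 1)*(y + 3)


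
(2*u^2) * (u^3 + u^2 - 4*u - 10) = 2*u^5 + 2*u^4 - 8*u^3 - 20*u^2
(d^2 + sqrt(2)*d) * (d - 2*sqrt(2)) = d^3 - sqrt(2)*d^2 - 4*d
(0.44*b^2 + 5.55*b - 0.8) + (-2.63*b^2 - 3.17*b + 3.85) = -2.19*b^2 + 2.38*b + 3.05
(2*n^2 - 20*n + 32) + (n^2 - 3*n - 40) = 3*n^2 - 23*n - 8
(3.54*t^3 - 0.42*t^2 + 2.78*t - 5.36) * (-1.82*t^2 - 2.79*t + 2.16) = -6.4428*t^5 - 9.1122*t^4 + 3.7586*t^3 + 1.0918*t^2 + 20.9592*t - 11.5776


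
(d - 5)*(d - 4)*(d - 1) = d^3 - 10*d^2 + 29*d - 20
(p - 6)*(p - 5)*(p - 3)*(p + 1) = p^4 - 13*p^3 + 49*p^2 - 27*p - 90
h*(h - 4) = h^2 - 4*h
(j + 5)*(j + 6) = j^2 + 11*j + 30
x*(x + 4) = x^2 + 4*x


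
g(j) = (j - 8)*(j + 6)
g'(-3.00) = -8.00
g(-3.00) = -33.00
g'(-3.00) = -8.00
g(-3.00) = -33.00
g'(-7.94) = -17.88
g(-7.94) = 30.92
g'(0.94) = -0.12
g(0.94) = -49.00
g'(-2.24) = -6.48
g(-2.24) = -38.50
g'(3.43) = 4.86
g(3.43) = -43.10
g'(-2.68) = -7.36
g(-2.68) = -35.46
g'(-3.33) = -8.66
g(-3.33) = -30.25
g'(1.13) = 0.26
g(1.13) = -48.98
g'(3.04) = 4.08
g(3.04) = -44.84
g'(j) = 2*j - 2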